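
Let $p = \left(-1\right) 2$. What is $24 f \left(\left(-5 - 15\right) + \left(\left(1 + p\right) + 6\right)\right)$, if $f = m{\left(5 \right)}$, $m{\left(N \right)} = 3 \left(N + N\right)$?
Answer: $-10800$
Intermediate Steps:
$p = -2$
$m{\left(N \right)} = 6 N$ ($m{\left(N \right)} = 3 \cdot 2 N = 6 N$)
$f = 30$ ($f = 6 \cdot 5 = 30$)
$24 f \left(\left(-5 - 15\right) + \left(\left(1 + p\right) + 6\right)\right) = 24 \cdot 30 \left(\left(-5 - 15\right) + \left(\left(1 - 2\right) + 6\right)\right) = 720 \left(-20 + \left(-1 + 6\right)\right) = 720 \left(-20 + 5\right) = 720 \left(-15\right) = -10800$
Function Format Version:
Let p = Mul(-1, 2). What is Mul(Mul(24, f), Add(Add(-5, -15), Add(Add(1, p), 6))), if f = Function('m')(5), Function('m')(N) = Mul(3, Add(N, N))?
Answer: -10800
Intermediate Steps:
p = -2
Function('m')(N) = Mul(6, N) (Function('m')(N) = Mul(3, Mul(2, N)) = Mul(6, N))
f = 30 (f = Mul(6, 5) = 30)
Mul(Mul(24, f), Add(Add(-5, -15), Add(Add(1, p), 6))) = Mul(Mul(24, 30), Add(Add(-5, -15), Add(Add(1, -2), 6))) = Mul(720, Add(-20, Add(-1, 6))) = Mul(720, Add(-20, 5)) = Mul(720, -15) = -10800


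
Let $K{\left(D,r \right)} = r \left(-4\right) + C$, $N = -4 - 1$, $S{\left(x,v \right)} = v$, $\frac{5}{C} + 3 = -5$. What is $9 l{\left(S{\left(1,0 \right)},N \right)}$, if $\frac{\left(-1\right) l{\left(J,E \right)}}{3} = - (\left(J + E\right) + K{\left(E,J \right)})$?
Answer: $- \frac{1215}{8} \approx -151.88$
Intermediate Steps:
$C = - \frac{5}{8}$ ($C = \frac{5}{-3 - 5} = \frac{5}{-8} = 5 \left(- \frac{1}{8}\right) = - \frac{5}{8} \approx -0.625$)
$N = -5$ ($N = -4 - 1 = -5$)
$K{\left(D,r \right)} = - \frac{5}{8} - 4 r$ ($K{\left(D,r \right)} = r \left(-4\right) - \frac{5}{8} = - 4 r - \frac{5}{8} = - \frac{5}{8} - 4 r$)
$l{\left(J,E \right)} = - \frac{15}{8} - 9 J + 3 E$ ($l{\left(J,E \right)} = - 3 \left(- (\left(J + E\right) - \left(\frac{5}{8} + 4 J\right))\right) = - 3 \left(- (\left(E + J\right) - \left(\frac{5}{8} + 4 J\right))\right) = - 3 \left(- (- \frac{5}{8} + E - 3 J)\right) = - 3 \left(\frac{5}{8} - E + 3 J\right) = - \frac{15}{8} - 9 J + 3 E$)
$9 l{\left(S{\left(1,0 \right)},N \right)} = 9 \left(- \frac{15}{8} - 0 + 3 \left(-5\right)\right) = 9 \left(- \frac{15}{8} + 0 - 15\right) = 9 \left(- \frac{135}{8}\right) = - \frac{1215}{8}$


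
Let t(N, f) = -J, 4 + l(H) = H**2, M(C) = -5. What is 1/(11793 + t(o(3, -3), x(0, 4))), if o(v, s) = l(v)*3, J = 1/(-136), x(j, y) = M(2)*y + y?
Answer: 136/1603849 ≈ 8.4796e-5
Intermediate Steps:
l(H) = -4 + H**2
x(j, y) = -4*y (x(j, y) = -5*y + y = -4*y)
J = -1/136 ≈ -0.0073529
o(v, s) = -12 + 3*v**2 (o(v, s) = (-4 + v**2)*3 = -12 + 3*v**2)
t(N, f) = 1/136 (t(N, f) = -1*(-1/136) = 1/136)
1/(11793 + t(o(3, -3), x(0, 4))) = 1/(11793 + 1/136) = 1/(1603849/136) = 136/1603849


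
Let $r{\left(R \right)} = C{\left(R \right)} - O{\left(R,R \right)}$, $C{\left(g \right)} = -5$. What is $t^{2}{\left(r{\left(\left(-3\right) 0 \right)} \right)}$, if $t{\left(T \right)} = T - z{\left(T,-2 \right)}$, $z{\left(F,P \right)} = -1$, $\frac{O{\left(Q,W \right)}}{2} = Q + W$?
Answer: $16$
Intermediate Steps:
$O{\left(Q,W \right)} = 2 Q + 2 W$ ($O{\left(Q,W \right)} = 2 \left(Q + W\right) = 2 Q + 2 W$)
$r{\left(R \right)} = -5 - 4 R$ ($r{\left(R \right)} = -5 - \left(2 R + 2 R\right) = -5 - 4 R$)
$t{\left(T \right)} = 1 + T$ ($t{\left(T \right)} = T - -1 = T + 1 = 1 + T$)
$t^{2}{\left(r{\left(\left(-3\right) 0 \right)} \right)} = \left(1 - \left(5 + 4 \left(\left(-3\right) 0\right)\right)\right)^{2} = \left(1 - 5\right)^{2} = \left(-4\right)^{2} = 16$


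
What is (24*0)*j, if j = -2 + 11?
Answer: 0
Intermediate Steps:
j = 9
(24*0)*j = (24*0)*9 = 0*9 = 0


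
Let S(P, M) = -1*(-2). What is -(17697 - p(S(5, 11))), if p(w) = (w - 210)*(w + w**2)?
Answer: -18945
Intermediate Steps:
S(P, M) = 2
p(w) = (-210 + w)*(w + w**2)
-(17697 - p(S(5, 11))) = -(17697 - 2*(-210 + 2**2 - 209*2)) = -(17697 - 2*(-210 + 4 - 418)) = -(17697 - 2*(-624)) = -(17697 - 1*(-1248)) = -(17697 + 1248) = -1*18945 = -18945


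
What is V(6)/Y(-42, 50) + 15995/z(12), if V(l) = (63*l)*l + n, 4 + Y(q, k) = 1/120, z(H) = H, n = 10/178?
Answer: 391208765/511572 ≈ 764.72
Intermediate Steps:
n = 5/89 (n = 10*(1/178) = 5/89 ≈ 0.056180)
Y(q, k) = -479/120 (Y(q, k) = -4 + 1/120 = -479/120)
V(l) = 5/89 + 63*l**2 (V(l) = (63*l)*l + 5/89 = 63*l**2 + 5/89 = 5/89 + 63*l**2)
V(6)/Y(-42, 50) + 15995/z(12) = (5/89 + 63*6**2)/(-479/120) + 15995/12 = (5/89 + 63*36)*(-120/479) + 15995*(1/12) = (5/89 + 2268)*(-120/479) + 15995/12 = (201857/89)*(-120/479) + 15995/12 = -24222840/42631 + 15995/12 = 391208765/511572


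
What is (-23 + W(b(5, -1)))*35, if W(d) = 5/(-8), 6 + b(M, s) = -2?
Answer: -6615/8 ≈ -826.88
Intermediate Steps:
b(M, s) = -8 (b(M, s) = -6 - 2 = -8)
W(d) = -5/8 (W(d) = 5*(-1/8) = -5/8)
(-23 + W(b(5, -1)))*35 = (-23 - 5/8)*35 = -189/8*35 = -6615/8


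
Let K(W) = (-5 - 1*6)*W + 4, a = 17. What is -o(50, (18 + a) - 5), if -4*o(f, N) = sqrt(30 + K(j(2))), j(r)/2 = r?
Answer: I*sqrt(10)/4 ≈ 0.79057*I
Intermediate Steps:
j(r) = 2*r
K(W) = 4 - 11*W (K(W) = (-5 - 6)*W + 4 = -11*W + 4 = 4 - 11*W)
o(f, N) = -I*sqrt(10)/4 (o(f, N) = -sqrt(30 + (4 - 22*2))/4 = -sqrt(30 + (4 - 11*4))/4 = -sqrt(30 + (4 - 44))/4 = -sqrt(30 - 40)/4 = -I*sqrt(10)/4)
-o(50, (18 + a) - 5) = -(-1)*I*sqrt(10)/4 = I*sqrt(10)/4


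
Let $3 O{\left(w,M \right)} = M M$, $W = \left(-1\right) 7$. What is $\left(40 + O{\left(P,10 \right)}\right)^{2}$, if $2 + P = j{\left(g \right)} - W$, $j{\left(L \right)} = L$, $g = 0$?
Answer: $\frac{48400}{9} \approx 5377.8$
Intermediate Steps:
$W = -7$
$P = 5$ ($P = -2 + \left(0 - -7\right) = -2 + \left(0 + 7\right) = -2 + 7 = 5$)
$O{\left(w,M \right)} = \frac{M^{2}}{3}$ ($O{\left(w,M \right)} = \frac{M M}{3} = \frac{M^{2}}{3}$)
$\left(40 + O{\left(P,10 \right)}\right)^{2} = \left(40 + \frac{10^{2}}{3}\right)^{2} = \left(40 + \frac{1}{3} \cdot 100\right)^{2} = \left(40 + \frac{100}{3}\right)^{2} = \left(\frac{220}{3}\right)^{2} = \frac{48400}{9}$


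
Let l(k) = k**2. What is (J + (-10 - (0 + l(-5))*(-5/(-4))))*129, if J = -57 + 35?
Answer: -32637/4 ≈ -8159.3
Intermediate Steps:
J = -22
(J + (-10 - (0 + l(-5))*(-5/(-4))))*129 = (-22 + (-10 - (0 + (-5)**2)*(-5/(-4))))*129 = (-22 + (-10 - (0 + 25)*(-5*(-1/4))))*129 = (-22 + (-10 - 25*5/4))*129 = (-22 + (-10 - 1*125/4))*129 = (-22 + (-10 - 125/4))*129 = (-22 - 165/4)*129 = -253/4*129 = -32637/4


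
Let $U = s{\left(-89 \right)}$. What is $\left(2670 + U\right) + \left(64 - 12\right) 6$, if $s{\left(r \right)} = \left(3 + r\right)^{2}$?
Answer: $10378$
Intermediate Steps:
$U = 7396$ ($U = \left(3 - 89\right)^{2} = \left(-86\right)^{2} = 7396$)
$\left(2670 + U\right) + \left(64 - 12\right) 6 = \left(2670 + 7396\right) + \left(64 - 12\right) 6 = 10066 + 52 \cdot 6 = 10066 + 312 = 10378$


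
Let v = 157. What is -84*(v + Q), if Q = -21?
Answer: -11424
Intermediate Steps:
-84*(v + Q) = -84*(157 - 21) = -84*136 = -11424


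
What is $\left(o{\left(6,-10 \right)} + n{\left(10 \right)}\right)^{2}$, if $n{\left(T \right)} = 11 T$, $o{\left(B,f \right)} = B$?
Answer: $13456$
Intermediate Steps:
$\left(o{\left(6,-10 \right)} + n{\left(10 \right)}\right)^{2} = \left(6 + 11 \cdot 10\right)^{2} = \left(6 + 110\right)^{2} = 116^{2} = 13456$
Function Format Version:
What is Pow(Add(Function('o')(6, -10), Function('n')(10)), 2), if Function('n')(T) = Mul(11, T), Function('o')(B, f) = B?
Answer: 13456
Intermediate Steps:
Pow(Add(Function('o')(6, -10), Function('n')(10)), 2) = Pow(Add(6, Mul(11, 10)), 2) = Pow(Add(6, 110), 2) = Pow(116, 2) = 13456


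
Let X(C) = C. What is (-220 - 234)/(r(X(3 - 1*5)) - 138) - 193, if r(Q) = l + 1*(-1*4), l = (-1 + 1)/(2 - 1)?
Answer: -13476/71 ≈ -189.80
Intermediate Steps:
l = 0 (l = 0/1 = 0*1 = 0)
r(Q) = -4 (r(Q) = 0 + 1*(-1*4) = 0 + 1*(-4) = 0 - 4 = -4)
(-220 - 234)/(r(X(3 - 1*5)) - 138) - 193 = (-220 - 234)/(-4 - 138) - 193 = -454/(-142) - 193 = -454*(-1/142) - 193 = 227/71 - 193 = -13476/71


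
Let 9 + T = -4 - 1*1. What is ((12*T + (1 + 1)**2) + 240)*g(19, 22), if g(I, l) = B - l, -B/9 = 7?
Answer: -6460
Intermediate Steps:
B = -63 (B = -9*7 = -63)
g(I, l) = -63 - l
T = -14 (T = -9 + (-4 - 1*1) = -9 + (-4 - 1) = -9 - 5 = -14)
((12*T + (1 + 1)**2) + 240)*g(19, 22) = ((12*(-14) + (1 + 1)**2) + 240)*(-63 - 1*22) = ((-168 + 2**2) + 240)*(-63 - 22) = ((-168 + 4) + 240)*(-85) = (-164 + 240)*(-85) = 76*(-85) = -6460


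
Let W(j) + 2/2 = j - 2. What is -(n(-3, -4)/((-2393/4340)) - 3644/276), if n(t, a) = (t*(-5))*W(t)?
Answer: -24771377/165117 ≈ -150.02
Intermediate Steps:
W(j) = -3 + j (W(j) = -1 + (j - 2) = -1 + (-2 + j) = -3 + j)
n(t, a) = -5*t*(-3 + t) (n(t, a) = (t*(-5))*(-3 + t) = (-5*t)*(-3 + t) = -5*t*(-3 + t))
-(n(-3, -4)/((-2393/4340)) - 3644/276) = -((5*(-3)*(3 - 1*(-3)))/((-2393/4340)) - 3644/276) = -((5*(-3)*(3 + 3))/((-2393*1/4340)) - 3644*1/276) = -((5*(-3)*6)/(-2393/4340) - 911/69) = -(-90*(-4340/2393) - 911/69) = -(390600/2393 - 911/69) = -1*24771377/165117 = -24771377/165117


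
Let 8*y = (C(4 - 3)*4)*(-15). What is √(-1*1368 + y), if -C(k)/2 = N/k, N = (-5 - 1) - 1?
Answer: I*√1473 ≈ 38.38*I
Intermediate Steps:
N = -7 (N = -6 - 1 = -7)
C(k) = 14/k (C(k) = -(-14)/k = 14/k)
y = -105 (y = (((14/(4 - 3))*4)*(-15))/8 = (((14/1)*4)*(-15))/8 = (((14*1)*4)*(-15))/8 = ((14*4)*(-15))/8 = (56*(-15))/8 = (⅛)*(-840) = -105)
√(-1*1368 + y) = √(-1*1368 - 105) = √(-1368 - 105) = √(-1473) = I*√1473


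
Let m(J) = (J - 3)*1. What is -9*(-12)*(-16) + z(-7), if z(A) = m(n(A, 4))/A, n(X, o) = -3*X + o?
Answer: -12118/7 ≈ -1731.1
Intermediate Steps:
n(X, o) = o - 3*X
m(J) = -3 + J (m(J) = (-3 + J)*1 = -3 + J)
z(A) = (1 - 3*A)/A (z(A) = (-3 + (4 - 3*A))/A = (1 - 3*A)/A)
-9*(-12)*(-16) + z(-7) = -9*(-12)*(-16) + (-3 + 1/(-7)) = 108*(-16) + (-3 - ⅐) = -1728 - 22/7 = -12118/7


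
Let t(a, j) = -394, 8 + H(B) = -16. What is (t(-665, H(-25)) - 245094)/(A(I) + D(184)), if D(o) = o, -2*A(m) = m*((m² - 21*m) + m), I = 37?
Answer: 490976/22905 ≈ 21.435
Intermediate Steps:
H(B) = -24 (H(B) = -8 - 16 = -24)
A(m) = -m*(m² - 20*m)/2 (A(m) = -m*((m² - 21*m) + m)/2 = -m*(m² - 20*m)/2)
(t(-665, H(-25)) - 245094)/(A(I) + D(184)) = (-394 - 245094)/((½)*37²*(20 - 1*37) + 184) = -245488/((½)*1369*(20 - 37) + 184) = -245488/((½)*1369*(-17) + 184) = -245488/(-23273/2 + 184) = -245488/(-22905/2) = -245488*(-2/22905) = 490976/22905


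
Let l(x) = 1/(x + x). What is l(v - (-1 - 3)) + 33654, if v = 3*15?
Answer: 3298093/98 ≈ 33654.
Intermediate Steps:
v = 45
l(x) = 1/(2*x)
l(v - (-1 - 3)) + 33654 = 1/(2*(45 - (-1 - 3))) + 33654 = 1/(2*(45 - (-4))) + 33654 = 1/(2*(45 - 1*(-4))) + 33654 = 1/(2*(45 + 4)) + 33654 = (½)/49 + 33654 = (½)*(1/49) + 33654 = 1/98 + 33654 = 3298093/98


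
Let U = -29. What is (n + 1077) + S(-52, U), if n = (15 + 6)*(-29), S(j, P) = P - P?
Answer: 468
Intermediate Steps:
S(j, P) = 0
n = -609 (n = 21*(-29) = -609)
(n + 1077) + S(-52, U) = (-609 + 1077) + 0 = 468 + 0 = 468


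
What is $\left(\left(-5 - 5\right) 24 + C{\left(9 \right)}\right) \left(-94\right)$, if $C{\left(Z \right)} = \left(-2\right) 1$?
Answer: $22748$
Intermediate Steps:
$C{\left(Z \right)} = -2$
$\left(\left(-5 - 5\right) 24 + C{\left(9 \right)}\right) \left(-94\right) = \left(\left(-5 - 5\right) 24 - 2\right) \left(-94\right) = \left(\left(-10\right) 24 - 2\right) \left(-94\right) = \left(-240 - 2\right) \left(-94\right) = \left(-242\right) \left(-94\right) = 22748$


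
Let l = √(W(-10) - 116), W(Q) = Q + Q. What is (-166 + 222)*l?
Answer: 112*I*√34 ≈ 653.07*I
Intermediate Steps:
W(Q) = 2*Q
l = 2*I*√34 (l = √(2*(-10) - 116) = √(-20 - 116) = √(-136) = 2*I*√34 ≈ 11.662*I)
(-166 + 222)*l = (-166 + 222)*(2*I*√34) = 56*(2*I*√34) = 112*I*√34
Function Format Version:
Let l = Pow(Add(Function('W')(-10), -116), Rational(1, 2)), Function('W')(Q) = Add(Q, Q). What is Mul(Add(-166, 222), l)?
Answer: Mul(112, I, Pow(34, Rational(1, 2))) ≈ Mul(653.07, I)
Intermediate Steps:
Function('W')(Q) = Mul(2, Q)
l = Mul(2, I, Pow(34, Rational(1, 2))) (l = Pow(Add(Mul(2, -10), -116), Rational(1, 2)) = Pow(Add(-20, -116), Rational(1, 2)) = Pow(-136, Rational(1, 2)) = Mul(2, I, Pow(34, Rational(1, 2))) ≈ Mul(11.662, I))
Mul(Add(-166, 222), l) = Mul(Add(-166, 222), Mul(2, I, Pow(34, Rational(1, 2)))) = Mul(56, Mul(2, I, Pow(34, Rational(1, 2)))) = Mul(112, I, Pow(34, Rational(1, 2)))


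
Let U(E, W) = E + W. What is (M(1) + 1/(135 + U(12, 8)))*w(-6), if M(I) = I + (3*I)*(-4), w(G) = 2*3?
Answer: -10224/155 ≈ -65.961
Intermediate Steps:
w(G) = 6
M(I) = -11*I (M(I) = I - 12*I = -11*I)
(M(1) + 1/(135 + U(12, 8)))*w(-6) = (-11*1 + 1/(135 + (12 + 8)))*6 = (-11 + 1/(135 + 20))*6 = (-11 + 1/155)*6 = -1704/155*6 = -10224/155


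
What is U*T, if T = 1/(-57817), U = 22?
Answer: -22/57817 ≈ -0.00038051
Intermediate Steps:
T = -1/57817 ≈ -1.7296e-5
U*T = 22*(-1/57817) = -22/57817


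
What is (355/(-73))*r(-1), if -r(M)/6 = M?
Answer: -2130/73 ≈ -29.178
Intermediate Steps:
r(M) = -6*M
(355/(-73))*r(-1) = (355/(-73))*(-6*(-1)) = (355*(-1/73))*6 = -355/73*6 = -2130/73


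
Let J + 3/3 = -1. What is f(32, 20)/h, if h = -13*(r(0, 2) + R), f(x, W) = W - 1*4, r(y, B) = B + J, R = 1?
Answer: -16/13 ≈ -1.2308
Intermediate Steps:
J = -2 (J = -1 - 1 = -2)
r(y, B) = -2 + B (r(y, B) = B - 2 = -2 + B)
f(x, W) = -4 + W (f(x, W) = W - 4 = -4 + W)
h = -13 (h = -13*((-2 + 2) + 1) = -13*(0 + 1) = -13*1 = -13)
f(32, 20)/h = (-4 + 20)/(-13) = 16*(-1/13) = -16/13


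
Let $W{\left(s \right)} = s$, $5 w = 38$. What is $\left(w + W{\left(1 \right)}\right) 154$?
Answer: $\frac{6622}{5} \approx 1324.4$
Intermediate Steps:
$w = \frac{38}{5}$ ($w = \frac{1}{5} \cdot 38 = \frac{38}{5} \approx 7.6$)
$\left(w + W{\left(1 \right)}\right) 154 = \left(\frac{38}{5} + 1\right) 154 = \frac{43}{5} \cdot 154 = \frac{6622}{5}$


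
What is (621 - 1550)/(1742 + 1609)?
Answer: -929/3351 ≈ -0.27723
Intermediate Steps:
(621 - 1550)/(1742 + 1609) = -929/3351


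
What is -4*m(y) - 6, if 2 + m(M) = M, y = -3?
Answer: 14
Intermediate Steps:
m(M) = -2 + M
-4*m(y) - 6 = -4*(-2 - 3) - 6 = -4*(-5) - 6 = 20 - 6 = 14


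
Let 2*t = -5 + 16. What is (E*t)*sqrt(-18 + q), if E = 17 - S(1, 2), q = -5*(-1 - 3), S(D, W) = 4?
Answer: 143*sqrt(2)/2 ≈ 101.12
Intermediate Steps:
q = 20 (q = -5*(-4) = 20)
E = 13 (E = 17 - 1*4 = 17 - 4 = 13)
t = 11/2 (t = (-5 + 16)/2 = (1/2)*11 = 11/2 ≈ 5.5000)
(E*t)*sqrt(-18 + q) = (13*(11/2))*sqrt(-18 + 20) = 143*sqrt(2)/2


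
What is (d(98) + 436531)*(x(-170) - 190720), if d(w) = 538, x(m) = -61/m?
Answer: -14170799284391/170 ≈ -8.3358e+10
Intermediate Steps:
(d(98) + 436531)*(x(-170) - 190720) = (538 + 436531)*(-61/(-170) - 190720) = 437069*(-61*(-1/170) - 190720) = 437069*(61/170 - 190720) = 437069*(-32422339/170) = -14170799284391/170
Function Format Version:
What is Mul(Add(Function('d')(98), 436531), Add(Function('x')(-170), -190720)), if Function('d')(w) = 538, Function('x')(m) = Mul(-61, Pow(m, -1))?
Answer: Rational(-14170799284391, 170) ≈ -8.3358e+10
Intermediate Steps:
Mul(Add(Function('d')(98), 436531), Add(Function('x')(-170), -190720)) = Mul(Add(538, 436531), Add(Mul(-61, Pow(-170, -1)), -190720)) = Mul(437069, Add(Mul(-61, Rational(-1, 170)), -190720)) = Mul(437069, Add(Rational(61, 170), -190720)) = Mul(437069, Rational(-32422339, 170)) = Rational(-14170799284391, 170)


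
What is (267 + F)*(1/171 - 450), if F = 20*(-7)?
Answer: -9772523/171 ≈ -57149.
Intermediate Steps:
F = -140
(267 + F)*(1/171 - 450) = (267 - 140)*(1/171 - 450) = 127*(1/171 - 450) = 127*(-76949/171) = -9772523/171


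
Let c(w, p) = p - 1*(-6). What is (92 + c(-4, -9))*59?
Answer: 5251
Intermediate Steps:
c(w, p) = 6 + p (c(w, p) = p + 6 = 6 + p)
(92 + c(-4, -9))*59 = (92 + (6 - 9))*59 = (92 - 3)*59 = 89*59 = 5251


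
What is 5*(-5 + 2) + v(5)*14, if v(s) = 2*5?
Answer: 125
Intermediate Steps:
v(s) = 10
5*(-5 + 2) + v(5)*14 = 5*(-5 + 2) + 10*14 = 5*(-3) + 140 = -15 + 140 = 125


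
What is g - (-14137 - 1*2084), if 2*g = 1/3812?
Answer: 123668905/7624 ≈ 16221.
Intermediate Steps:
g = 1/7624 (g = (½)/3812 = (½)*(1/3812) = 1/7624 ≈ 0.00013116)
g - (-14137 - 1*2084) = 1/7624 - (-14137 - 1*2084) = 1/7624 - (-14137 - 2084) = 1/7624 - 1*(-16221) = 1/7624 + 16221 = 123668905/7624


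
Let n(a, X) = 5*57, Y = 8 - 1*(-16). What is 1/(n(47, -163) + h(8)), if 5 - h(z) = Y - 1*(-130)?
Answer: 1/136 ≈ 0.0073529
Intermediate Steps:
Y = 24 (Y = 8 + 16 = 24)
h(z) = -149 (h(z) = 5 - (24 - 1*(-130)) = 5 - (24 + 130) = 5 - 1*154 = 5 - 154 = -149)
n(a, X) = 285
1/(n(47, -163) + h(8)) = 1/(285 - 149) = 1/136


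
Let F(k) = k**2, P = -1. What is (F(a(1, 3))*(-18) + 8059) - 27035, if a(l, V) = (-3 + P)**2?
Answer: -23584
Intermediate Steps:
a(l, V) = 16 (a(l, V) = (-3 - 1)**2 = (-4)**2 = 16)
(F(a(1, 3))*(-18) + 8059) - 27035 = (16**2*(-18) + 8059) - 27035 = (256*(-18) + 8059) - 27035 = (-4608 + 8059) - 27035 = 3451 - 27035 = -23584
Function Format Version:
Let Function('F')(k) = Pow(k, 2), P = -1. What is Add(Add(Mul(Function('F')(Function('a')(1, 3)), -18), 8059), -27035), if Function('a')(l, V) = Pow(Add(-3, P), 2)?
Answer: -23584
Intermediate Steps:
Function('a')(l, V) = 16 (Function('a')(l, V) = Pow(Add(-3, -1), 2) = Pow(-4, 2) = 16)
Add(Add(Mul(Function('F')(Function('a')(1, 3)), -18), 8059), -27035) = Add(Add(Mul(Pow(16, 2), -18), 8059), -27035) = Add(Add(Mul(256, -18), 8059), -27035) = Add(Add(-4608, 8059), -27035) = Add(3451, -27035) = -23584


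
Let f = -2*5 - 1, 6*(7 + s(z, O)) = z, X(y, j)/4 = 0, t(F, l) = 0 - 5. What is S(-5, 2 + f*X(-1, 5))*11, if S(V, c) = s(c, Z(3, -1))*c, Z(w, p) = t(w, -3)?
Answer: -440/3 ≈ -146.67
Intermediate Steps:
t(F, l) = -5
Z(w, p) = -5
X(y, j) = 0 (X(y, j) = 4*0 = 0)
s(z, O) = -7 + z/6
f = -11 (f = -10 - 1 = -11)
S(V, c) = c*(-7 + c/6) (S(V, c) = (-7 + c/6)*c = c*(-7 + c/6))
S(-5, 2 + f*X(-1, 5))*11 = ((2 - 11*0)*(-42 + (2 - 11*0))/6)*11 = ((2 + 0)*(-42 + (2 + 0))/6)*11 = ((⅙)*2*(-42 + 2))*11 = ((⅙)*2*(-40))*11 = -40/3*11 = -440/3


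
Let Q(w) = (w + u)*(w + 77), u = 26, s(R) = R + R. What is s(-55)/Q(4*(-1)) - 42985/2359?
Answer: -3149700/172207 ≈ -18.290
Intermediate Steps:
s(R) = 2*R
Q(w) = (26 + w)*(77 + w) (Q(w) = (w + 26)*(w + 77) = (26 + w)*(77 + w))
s(-55)/Q(4*(-1)) - 42985/2359 = (2*(-55))/(2002 + (4*(-1))² + 103*(4*(-1))) - 42985/2359 = -110/(2002 + (-4)² + 103*(-4)) - 42985*1/2359 = -110/(2002 + 16 - 412) - 42985/2359 = -110/1606 - 42985/2359 = -110*1/1606 - 42985/2359 = -5/73 - 42985/2359 = -3149700/172207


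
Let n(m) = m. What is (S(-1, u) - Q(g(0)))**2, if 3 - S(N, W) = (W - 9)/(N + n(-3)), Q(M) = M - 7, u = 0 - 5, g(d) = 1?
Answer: 121/4 ≈ 30.250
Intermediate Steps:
u = -5
Q(M) = -7 + M
S(N, W) = 3 - (-9 + W)/(-3 + N) (S(N, W) = 3 - (W - 9)/(N - 3) = 3 - (-9 + W)/(-3 + N))
(S(-1, u) - Q(g(0)))**2 = ((-1*(-5) + 3*(-1))/(-3 - 1) - (-7 + 1))**2 = ((5 - 3)/(-4) - 1*(-6))**2 = (-1/4*2 + 6)**2 = (-1/2 + 6)**2 = (11/2)**2 = 121/4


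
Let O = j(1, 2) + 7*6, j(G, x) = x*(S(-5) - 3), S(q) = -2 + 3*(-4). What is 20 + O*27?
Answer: 236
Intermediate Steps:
S(q) = -14 (S(q) = -2 - 12 = -14)
j(G, x) = -17*x (j(G, x) = x*(-14 - 3) = x*(-17) = -17*x)
O = 8 (O = -17*2 + 7*6 = -34 + 42 = 8)
20 + O*27 = 20 + 8*27 = 20 + 216 = 236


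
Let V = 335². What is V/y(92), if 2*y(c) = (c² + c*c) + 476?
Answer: 112225/8702 ≈ 12.896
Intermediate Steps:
V = 112225
y(c) = 238 + c² (y(c) = ((c² + c*c) + 476)/2 = ((c² + c²) + 476)/2 = (2*c² + 476)/2 = (476 + 2*c²)/2 = 238 + c²)
V/y(92) = 112225/(238 + 92²) = 112225/(238 + 8464) = 112225/8702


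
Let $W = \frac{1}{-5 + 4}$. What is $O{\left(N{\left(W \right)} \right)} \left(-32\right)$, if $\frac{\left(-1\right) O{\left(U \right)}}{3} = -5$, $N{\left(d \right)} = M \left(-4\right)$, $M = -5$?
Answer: $-480$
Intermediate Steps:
$W = -1$ ($W = \frac{1}{-1} = -1$)
$N{\left(d \right)} = 20$ ($N{\left(d \right)} = \left(-5\right) \left(-4\right) = 20$)
$O{\left(U \right)} = 15$ ($O{\left(U \right)} = \left(-3\right) \left(-5\right) = 15$)
$O{\left(N{\left(W \right)} \right)} \left(-32\right) = 15 \left(-32\right) = -480$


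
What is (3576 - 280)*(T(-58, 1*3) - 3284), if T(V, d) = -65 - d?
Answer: -11048192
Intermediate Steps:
(3576 - 280)*(T(-58, 1*3) - 3284) = (3576 - 280)*((-65 - 3) - 3284) = 3296*((-65 - 1*3) - 3284) = 3296*((-65 - 3) - 3284) = 3296*(-68 - 3284) = 3296*(-3352) = -11048192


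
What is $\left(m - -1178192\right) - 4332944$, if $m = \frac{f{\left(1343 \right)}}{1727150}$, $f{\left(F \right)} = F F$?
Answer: $- \frac{5448728113151}{1727150} \approx -3.1548 \cdot 10^{6}$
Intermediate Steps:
$f{\left(F \right)} = F^{2}$
$m = \frac{1803649}{1727150}$ ($m = \frac{1343^{2}}{1727150} = 1803649 \cdot \frac{1}{1727150} = \frac{1803649}{1727150} \approx 1.0443$)
$\left(m - -1178192\right) - 4332944 = \left(\frac{1803649}{1727150} - -1178192\right) - 4332944 = \left(\frac{1803649}{1727150} + 1178192\right) - 4332944 = \frac{2034916116449}{1727150} - 4332944 = - \frac{5448728113151}{1727150}$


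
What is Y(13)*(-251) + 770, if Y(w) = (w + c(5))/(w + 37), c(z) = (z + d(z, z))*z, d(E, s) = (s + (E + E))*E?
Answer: -65163/50 ≈ -1303.3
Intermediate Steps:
d(E, s) = E*(s + 2*E) (d(E, s) = (s + 2*E)*E = E*(s + 2*E))
c(z) = z*(z + 3*z**2) (c(z) = (z + z*(z + 2*z))*z = (z + z*(3*z))*z = (z + 3*z**2)*z = z*(z + 3*z**2))
Y(w) = (400 + w)/(37 + w) (Y(w) = (w + 5**2*(1 + 3*5))/(w + 37) = (w + 25*(1 + 15))/(37 + w) = (w + 25*16)/(37 + w) = (w + 400)/(37 + w) = (400 + w)/(37 + w))
Y(13)*(-251) + 770 = ((400 + 13)/(37 + 13))*(-251) + 770 = (413/50)*(-251) + 770 = -103663/50 + 770 = -65163/50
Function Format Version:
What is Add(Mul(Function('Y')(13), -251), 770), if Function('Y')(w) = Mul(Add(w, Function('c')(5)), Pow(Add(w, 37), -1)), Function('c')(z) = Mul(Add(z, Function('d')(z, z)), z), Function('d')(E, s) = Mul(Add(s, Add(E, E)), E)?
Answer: Rational(-65163, 50) ≈ -1303.3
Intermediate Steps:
Function('d')(E, s) = Mul(E, Add(s, Mul(2, E))) (Function('d')(E, s) = Mul(Add(s, Mul(2, E)), E) = Mul(E, Add(s, Mul(2, E))))
Function('c')(z) = Mul(z, Add(z, Mul(3, Pow(z, 2)))) (Function('c')(z) = Mul(Add(z, Mul(z, Add(z, Mul(2, z)))), z) = Mul(Add(z, Mul(z, Mul(3, z))), z) = Mul(Add(z, Mul(3, Pow(z, 2))), z) = Mul(z, Add(z, Mul(3, Pow(z, 2)))))
Function('Y')(w) = Mul(Pow(Add(37, w), -1), Add(400, w)) (Function('Y')(w) = Mul(Add(w, Mul(Pow(5, 2), Add(1, Mul(3, 5)))), Pow(Add(w, 37), -1)) = Mul(Add(w, Mul(25, Add(1, 15))), Pow(Add(37, w), -1)) = Mul(Add(w, Mul(25, 16)), Pow(Add(37, w), -1)) = Mul(Add(w, 400), Pow(Add(37, w), -1)) = Mul(Add(400, w), Pow(Add(37, w), -1)) = Mul(Pow(Add(37, w), -1), Add(400, w)))
Add(Mul(Function('Y')(13), -251), 770) = Add(Mul(Mul(Pow(Add(37, 13), -1), Add(400, 13)), -251), 770) = Add(Mul(Mul(Pow(50, -1), 413), -251), 770) = Add(Mul(Mul(Rational(1, 50), 413), -251), 770) = Add(Mul(Rational(413, 50), -251), 770) = Add(Rational(-103663, 50), 770) = Rational(-65163, 50)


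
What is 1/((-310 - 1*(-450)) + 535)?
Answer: 1/675 ≈ 0.0014815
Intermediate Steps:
1/((-310 - 1*(-450)) + 535) = 1/((-310 + 450) + 535) = 1/(140 + 535) = 1/675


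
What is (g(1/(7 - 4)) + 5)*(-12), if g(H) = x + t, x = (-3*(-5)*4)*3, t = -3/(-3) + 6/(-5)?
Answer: -11088/5 ≈ -2217.6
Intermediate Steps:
t = -⅕ (t = -3*(-⅓) + 6*(-⅕) = 1 - 6/5 = -⅕ ≈ -0.20000)
x = 180 (x = (15*4)*3 = 60*3 = 180)
g(H) = 899/5 (g(H) = 180 - ⅕ = 899/5)
(g(1/(7 - 4)) + 5)*(-12) = (899/5 + 5)*(-12) = (924/5)*(-12) = -11088/5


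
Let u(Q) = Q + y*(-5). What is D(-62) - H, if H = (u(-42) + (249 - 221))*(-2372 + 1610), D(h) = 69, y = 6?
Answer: -33459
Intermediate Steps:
u(Q) = -30 + Q (u(Q) = Q + 6*(-5) = Q - 30 = -30 + Q)
H = 33528 (H = ((-30 - 42) + (249 - 221))*(-2372 + 1610) = (-72 + 28)*(-762) = -44*(-762) = 33528)
D(-62) - H = 69 - 1*33528 = 69 - 33528 = -33459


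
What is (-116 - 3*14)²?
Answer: 24964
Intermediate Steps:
(-116 - 3*14)² = (-116 - 42)² = (-158)² = 24964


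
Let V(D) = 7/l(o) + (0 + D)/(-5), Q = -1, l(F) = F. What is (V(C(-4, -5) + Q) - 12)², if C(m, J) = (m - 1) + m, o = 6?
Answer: 2809/36 ≈ 78.028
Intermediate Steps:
C(m, J) = -1 + 2*m (C(m, J) = (-1 + m) + m = -1 + 2*m)
V(D) = 7/6 - D/5 (V(D) = 7/6 + (0 + D)/(-5) = 7*(⅙) + D*(-⅕) = 7/6 - D/5)
(V(C(-4, -5) + Q) - 12)² = ((7/6 - ((-1 + 2*(-4)) - 1)/5) - 12)² = ((7/6 - ((-1 - 8) - 1)/5) - 12)² = ((7/6 - (-9 - 1)/5) - 12)² = ((7/6 - ⅕*(-10)) - 12)² = ((7/6 + 2) - 12)² = (19/6 - 12)² = (-53/6)² = 2809/36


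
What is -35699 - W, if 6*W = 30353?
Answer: -244547/6 ≈ -40758.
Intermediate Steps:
W = 30353/6 (W = (⅙)*30353 = 30353/6 ≈ 5058.8)
-35699 - W = -35699 - 1*30353/6 = -35699 - 30353/6 = -244547/6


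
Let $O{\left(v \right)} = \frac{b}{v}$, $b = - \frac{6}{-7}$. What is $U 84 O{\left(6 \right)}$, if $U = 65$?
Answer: $780$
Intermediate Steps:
$b = \frac{6}{7}$ ($b = \left(-6\right) \left(- \frac{1}{7}\right) = \frac{6}{7} \approx 0.85714$)
$O{\left(v \right)} = \frac{6}{7 v}$
$U 84 O{\left(6 \right)} = 65 \cdot 84 \frac{6}{7 \cdot 6} = 5460 \cdot \frac{6}{7} \cdot \frac{1}{6} = 5460 \cdot \frac{1}{7} = 780$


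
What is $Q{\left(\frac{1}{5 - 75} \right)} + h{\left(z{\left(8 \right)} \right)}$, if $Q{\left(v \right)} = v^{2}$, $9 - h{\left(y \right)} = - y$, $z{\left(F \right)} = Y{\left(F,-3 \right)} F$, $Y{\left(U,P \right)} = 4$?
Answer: $\frac{200901}{4900} \approx 41.0$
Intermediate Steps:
$z{\left(F \right)} = 4 F$
$h{\left(y \right)} = 9 + y$ ($h{\left(y \right)} = 9 - - y = 9 + y$)
$Q{\left(\frac{1}{5 - 75} \right)} + h{\left(z{\left(8 \right)} \right)} = \left(\frac{1}{5 - 75}\right)^{2} + \left(9 + 4 \cdot 8\right) = \left(\frac{1}{5 - 75}\right)^{2} + \left(9 + 32\right) = \left(\frac{1}{-70}\right)^{2} + 41 = \left(- \frac{1}{70}\right)^{2} + 41 = \frac{1}{4900} + 41 = \frac{200901}{4900}$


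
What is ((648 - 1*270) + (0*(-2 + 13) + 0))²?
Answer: 142884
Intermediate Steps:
((648 - 1*270) + (0*(-2 + 13) + 0))² = ((648 - 270) + (0*11 + 0))² = (378 + (0 + 0))² = (378 + 0)² = 378² = 142884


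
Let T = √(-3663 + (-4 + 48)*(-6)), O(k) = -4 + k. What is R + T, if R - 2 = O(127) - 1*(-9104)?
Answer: 9229 + I*√3927 ≈ 9229.0 + 62.666*I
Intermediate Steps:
T = I*√3927 (T = √(-3663 + 44*(-6)) = √(-3663 - 264) = √(-3927) = I*√3927 ≈ 62.666*I)
R = 9229 (R = 2 + ((-4 + 127) - 1*(-9104)) = 2 + (123 + 9104) = 2 + 9227 = 9229)
R + T = 9229 + I*√3927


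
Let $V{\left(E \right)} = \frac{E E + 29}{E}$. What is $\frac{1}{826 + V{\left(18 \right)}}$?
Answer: $\frac{18}{15221} \approx 0.0011826$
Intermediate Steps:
$V{\left(E \right)} = \frac{29 + E^{2}}{E}$ ($V{\left(E \right)} = \frac{E^{2} + 29}{E} = \frac{29 + E^{2}}{E}$)
$\frac{1}{826 + V{\left(18 \right)}} = \frac{1}{826 + \left(18 + \frac{29}{18}\right)} = \frac{1}{826 + \frac{353}{18}} = \frac{1}{\frac{15221}{18}} = \frac{18}{15221}$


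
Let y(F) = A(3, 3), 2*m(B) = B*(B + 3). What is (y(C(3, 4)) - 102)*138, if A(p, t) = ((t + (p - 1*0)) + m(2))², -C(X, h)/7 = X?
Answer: 2622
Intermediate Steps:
C(X, h) = -7*X
m(B) = B*(3 + B)/2 (m(B) = (B*(B + 3))/2 = (B*(3 + B))/2 = B*(3 + B)/2)
A(p, t) = (5 + p + t)² (A(p, t) = ((t + (p - 1*0)) + (½)*2*(3 + 2))² = ((t + (p + 0)) + (½)*2*5)² = ((t + p) + 5)² = ((p + t) + 5)² = (5 + p + t)²)
y(F) = 121 (y(F) = (5 + 3 + 3)² = 11² = 121)
(y(C(3, 4)) - 102)*138 = (121 - 102)*138 = 19*138 = 2622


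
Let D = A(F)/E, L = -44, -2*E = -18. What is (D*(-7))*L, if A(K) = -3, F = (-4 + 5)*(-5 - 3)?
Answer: -308/3 ≈ -102.67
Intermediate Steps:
E = 9 (E = -½*(-18) = 9)
F = -8 (F = 1*(-8) = -8)
D = -⅓ (D = -3/9 = -3*⅑ = -⅓ ≈ -0.33333)
(D*(-7))*L = -⅓*(-7)*(-44) = (7/3)*(-44) = -308/3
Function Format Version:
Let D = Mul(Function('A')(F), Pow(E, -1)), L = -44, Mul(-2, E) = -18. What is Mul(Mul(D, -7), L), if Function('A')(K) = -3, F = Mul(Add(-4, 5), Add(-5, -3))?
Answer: Rational(-308, 3) ≈ -102.67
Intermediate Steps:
E = 9 (E = Mul(Rational(-1, 2), -18) = 9)
F = -8 (F = Mul(1, -8) = -8)
D = Rational(-1, 3) (D = Mul(-3, Pow(9, -1)) = Mul(-3, Rational(1, 9)) = Rational(-1, 3) ≈ -0.33333)
Mul(Mul(D, -7), L) = Mul(Mul(Rational(-1, 3), -7), -44) = Mul(Rational(7, 3), -44) = Rational(-308, 3)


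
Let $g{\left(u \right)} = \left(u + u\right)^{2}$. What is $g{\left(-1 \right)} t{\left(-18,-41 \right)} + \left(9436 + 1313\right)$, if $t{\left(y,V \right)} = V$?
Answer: $10585$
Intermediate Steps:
$g{\left(u \right)} = 4 u^{2}$ ($g{\left(u \right)} = \left(2 u\right)^{2} = 4 u^{2}$)
$g{\left(-1 \right)} t{\left(-18,-41 \right)} + \left(9436 + 1313\right) = 4 \left(-1\right)^{2} \left(-41\right) + \left(9436 + 1313\right) = 4 \cdot 1 \left(-41\right) + 10749 = 4 \left(-41\right) + 10749 = -164 + 10749 = 10585$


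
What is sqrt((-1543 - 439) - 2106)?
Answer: 2*I*sqrt(1022) ≈ 63.938*I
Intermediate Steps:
sqrt((-1543 - 439) - 2106) = sqrt(-1982 - 2106) = sqrt(-4088) = 2*I*sqrt(1022)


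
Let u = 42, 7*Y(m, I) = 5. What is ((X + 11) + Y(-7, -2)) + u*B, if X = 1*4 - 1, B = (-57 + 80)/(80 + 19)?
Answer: 5653/231 ≈ 24.472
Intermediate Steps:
B = 23/99 ≈ 0.23232
Y(m, I) = 5/7 (Y(m, I) = (⅐)*5 = 5/7)
X = 3 (X = 4 - 1 = 3)
((X + 11) + Y(-7, -2)) + u*B = ((3 + 11) + 5/7) + 42*(23/99) = (14 + 5/7) + 322/33 = 103/7 + 322/33 = 5653/231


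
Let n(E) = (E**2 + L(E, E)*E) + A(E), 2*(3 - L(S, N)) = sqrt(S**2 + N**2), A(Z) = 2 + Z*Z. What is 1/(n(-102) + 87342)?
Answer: 53923/5788319054 - 2601*sqrt(2)/5788319054 ≈ 8.6803e-6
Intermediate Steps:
A(Z) = 2 + Z**2
L(S, N) = 3 - sqrt(N**2 + S**2)/2 (L(S, N) = 3 - sqrt(S**2 + N**2)/2 = 3 - sqrt(N**2 + S**2)/2)
n(E) = 2 + 2*E**2 + E*(3 - sqrt(2)*sqrt(E**2)/2) (n(E) = (E**2 + (3 - sqrt(E**2 + E**2)/2)*E) + (2 + E**2) = (E**2 + (3 - sqrt(2)*sqrt(E**2)/2)*E) + (2 + E**2) = (E**2 + E*(3 - sqrt(2)*sqrt(E**2)/2)) + (2 + E**2) = 2 + 2*E**2 + E*(3 - sqrt(2)*sqrt(E**2)/2))
1/(n(-102) + 87342) = 1/((2 + 2*(-102)**2 - 1/2*(-102)*(-6 + sqrt(2)*sqrt((-102)**2))) + 87342) = 1/((2 + 2*10404 - 1/2*(-102)*(-6 + sqrt(2)*sqrt(10404))) + 87342) = 1/((2 + 20808 - 1/2*(-102)*(-6 + sqrt(2)*102)) + 87342) = 1/((2 + 20808 - 1/2*(-102)*(-6 + 102*sqrt(2))) + 87342) = 1/((2 + 20808 + (-306 + 5202*sqrt(2))) + 87342) = 1/((20504 + 5202*sqrt(2)) + 87342) = 1/(107846 + 5202*sqrt(2))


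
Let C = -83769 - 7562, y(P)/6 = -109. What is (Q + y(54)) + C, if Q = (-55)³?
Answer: -258360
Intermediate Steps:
Q = -166375
y(P) = -654 (y(P) = 6*(-109) = -654)
C = -91331
(Q + y(54)) + C = (-166375 - 654) - 91331 = -167029 - 91331 = -258360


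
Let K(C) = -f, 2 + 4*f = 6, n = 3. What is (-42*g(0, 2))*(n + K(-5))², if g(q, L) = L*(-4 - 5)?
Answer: 3024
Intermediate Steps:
f = 1 (f = -½ + (¼)*6 = -½ + 3/2 = 1)
K(C) = -1 (K(C) = -1*1 = -1)
g(q, L) = -9*L (g(q, L) = L*(-9) = -9*L)
(-42*g(0, 2))*(n + K(-5))² = (-(-378)*2)*(3 - 1)² = -42*(-18)*2² = 756*4 = 3024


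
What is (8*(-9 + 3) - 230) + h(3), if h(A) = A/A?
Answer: -277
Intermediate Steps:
h(A) = 1
(8*(-9 + 3) - 230) + h(3) = (8*(-9 + 3) - 230) + 1 = (8*(-6) - 230) + 1 = (-48 - 230) + 1 = -278 + 1 = -277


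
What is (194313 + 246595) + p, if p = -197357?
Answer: 243551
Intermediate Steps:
(194313 + 246595) + p = (194313 + 246595) - 197357 = 440908 - 197357 = 243551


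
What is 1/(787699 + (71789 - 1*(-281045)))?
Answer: 1/1140533 ≈ 8.7678e-7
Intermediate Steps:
1/(787699 + (71789 - 1*(-281045))) = 1/(787699 + (71789 + 281045)) = 1/(787699 + 352834) = 1/1140533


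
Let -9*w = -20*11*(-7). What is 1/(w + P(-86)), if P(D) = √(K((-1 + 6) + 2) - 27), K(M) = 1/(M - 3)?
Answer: -55440/9495067 - 162*I*√107/9495067 ≈ -0.0058388 - 0.00017649*I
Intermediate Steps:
w = -1540/9 (w = -(-20*11)*(-7)/9 = -(-220)*(-7)/9 = -⅑*1540 = -1540/9 ≈ -171.11)
K(M) = 1/(-3 + M)
P(D) = I*√107/2 (P(D) = √(1/(-3 + ((-1 + 6) + 2)) - 27) = √(1/(-3 + (5 + 2)) - 27) = √(1/(-3 + 7) - 27) = √(1/4 - 27) = √(¼ - 27) = √(-107/4) = I*√107/2)
1/(w + P(-86)) = 1/(-1540/9 + I*√107/2)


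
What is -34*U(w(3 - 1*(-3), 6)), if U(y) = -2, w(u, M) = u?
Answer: 68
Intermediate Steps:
-34*U(w(3 - 1*(-3), 6)) = -34*(-2) = 68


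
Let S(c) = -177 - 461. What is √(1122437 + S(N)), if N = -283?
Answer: √1121799 ≈ 1059.2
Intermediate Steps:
S(c) = -638
√(1122437 + S(N)) = √(1122437 - 638) = √1121799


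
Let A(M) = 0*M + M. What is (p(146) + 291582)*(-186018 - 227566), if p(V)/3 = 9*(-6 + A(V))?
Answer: -122156997408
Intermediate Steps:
A(M) = M (A(M) = 0 + M = M)
p(V) = -162 + 27*V (p(V) = 3*(9*(-6 + V)) = 3*(-54 + 9*V) = -162 + 27*V)
(p(146) + 291582)*(-186018 - 227566) = ((-162 + 27*146) + 291582)*(-186018 - 227566) = ((-162 + 3942) + 291582)*(-413584) = (3780 + 291582)*(-413584) = 295362*(-413584) = -122156997408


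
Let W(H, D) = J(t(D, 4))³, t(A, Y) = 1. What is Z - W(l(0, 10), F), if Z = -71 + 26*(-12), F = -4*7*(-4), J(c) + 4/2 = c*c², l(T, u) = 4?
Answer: -382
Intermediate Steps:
J(c) = -2 + c³ (J(c) = -2 + c*c² = -2 + c³)
F = 112 (F = -28*(-4) = 112)
W(H, D) = -1 (W(H, D) = (-2 + 1³)³ = (-2 + 1)³ = (-1)³ = -1)
Z = -383 (Z = -71 - 312 = -383)
Z - W(l(0, 10), F) = -383 - 1*(-1) = -383 + 1 = -382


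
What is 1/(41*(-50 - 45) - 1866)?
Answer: -1/5761 ≈ -0.00017358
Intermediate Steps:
1/(41*(-50 - 45) - 1866) = 1/(41*(-95) - 1866) = 1/(-3895 - 1866) = 1/(-5761) = -1/5761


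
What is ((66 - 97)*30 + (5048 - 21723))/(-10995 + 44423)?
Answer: -17605/33428 ≈ -0.52665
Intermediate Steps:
((66 - 97)*30 + (5048 - 21723))/(-10995 + 44423) = (-31*30 - 16675)/33428 = (-930 - 16675)*(1/33428) = -17605*1/33428 = -17605/33428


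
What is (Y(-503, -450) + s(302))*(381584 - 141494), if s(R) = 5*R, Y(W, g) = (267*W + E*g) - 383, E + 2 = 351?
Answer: -69679880160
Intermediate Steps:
E = 349 (E = -2 + 351 = 349)
Y(W, g) = -383 + 267*W + 349*g (Y(W, g) = (267*W + 349*g) - 383 = -383 + 267*W + 349*g)
(Y(-503, -450) + s(302))*(381584 - 141494) = ((-383 + 267*(-503) + 349*(-450)) + 5*302)*(381584 - 141494) = ((-383 - 134301 - 157050) + 1510)*240090 = (-291734 + 1510)*240090 = -290224*240090 = -69679880160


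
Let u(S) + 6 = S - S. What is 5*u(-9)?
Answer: -30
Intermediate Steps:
u(S) = -6 (u(S) = -6 + (S - S) = -6 + 0 = -6)
5*u(-9) = 5*(-6) = -30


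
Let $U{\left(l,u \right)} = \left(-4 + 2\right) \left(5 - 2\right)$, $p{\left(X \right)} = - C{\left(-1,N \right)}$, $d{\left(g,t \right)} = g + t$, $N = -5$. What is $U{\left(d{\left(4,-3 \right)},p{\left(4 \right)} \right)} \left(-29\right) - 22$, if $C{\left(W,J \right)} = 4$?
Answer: $152$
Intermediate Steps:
$p{\left(X \right)} = -4$ ($p{\left(X \right)} = \left(-1\right) 4 = -4$)
$U{\left(l,u \right)} = -6$ ($U{\left(l,u \right)} = \left(-2\right) 3 = -6$)
$U{\left(d{\left(4,-3 \right)},p{\left(4 \right)} \right)} \left(-29\right) - 22 = \left(-6\right) \left(-29\right) - 22 = 174 - 22 = 152$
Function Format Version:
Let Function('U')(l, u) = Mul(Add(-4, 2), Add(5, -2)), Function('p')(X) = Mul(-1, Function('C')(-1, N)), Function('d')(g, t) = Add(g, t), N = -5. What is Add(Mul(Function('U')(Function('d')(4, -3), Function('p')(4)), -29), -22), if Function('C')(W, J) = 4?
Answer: 152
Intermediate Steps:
Function('p')(X) = -4 (Function('p')(X) = Mul(-1, 4) = -4)
Function('U')(l, u) = -6 (Function('U')(l, u) = Mul(-2, 3) = -6)
Add(Mul(Function('U')(Function('d')(4, -3), Function('p')(4)), -29), -22) = Add(Mul(-6, -29), -22) = Add(174, -22) = 152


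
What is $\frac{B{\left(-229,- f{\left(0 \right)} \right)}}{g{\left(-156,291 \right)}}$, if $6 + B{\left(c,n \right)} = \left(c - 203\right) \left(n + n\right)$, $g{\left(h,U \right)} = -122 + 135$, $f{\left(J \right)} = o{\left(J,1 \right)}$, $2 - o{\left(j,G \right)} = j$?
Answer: $\frac{1722}{13} \approx 132.46$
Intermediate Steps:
$o{\left(j,G \right)} = 2 - j$
$f{\left(J \right)} = 2 - J$
$g{\left(h,U \right)} = 13$
$B{\left(c,n \right)} = -6 + 2 n \left(-203 + c\right)$ ($B{\left(c,n \right)} = -6 + \left(c - 203\right) \left(n + n\right) = -6 + \left(-203 + c\right) 2 n = -6 + 2 n \left(-203 + c\right)$)
$\frac{B{\left(-229,- f{\left(0 \right)} \right)}}{g{\left(-156,291 \right)}} = \frac{-6 - 406 \left(- (2 - 0)\right) + 2 \left(-229\right) \left(- (2 - 0)\right)}{13} = \left(-6 - 406 \left(- (2 + 0)\right) + 2 \left(-229\right) \left(- (2 + 0)\right)\right) \frac{1}{13} = \left(-6 - 406 \left(\left(-1\right) 2\right) + 2 \left(-229\right) \left(\left(-1\right) 2\right)\right) \frac{1}{13} = \left(-6 - -812 + 2 \left(-229\right) \left(-2\right)\right) \frac{1}{13} = \left(-6 + 812 + 916\right) \frac{1}{13} = 1722 \cdot \frac{1}{13} = \frac{1722}{13}$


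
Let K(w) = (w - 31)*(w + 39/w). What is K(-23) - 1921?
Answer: -13511/23 ≈ -587.43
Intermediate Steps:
K(w) = (-31 + w)*(w + 39/w)
K(-23) - 1921 = (39 + (-23)**2 - 1209/(-23) - 31*(-23)) - 1921 = (39 + 529 - 1209*(-1/23) + 713) - 1921 = (39 + 529 + 1209/23 + 713) - 1921 = 30672/23 - 1921 = -13511/23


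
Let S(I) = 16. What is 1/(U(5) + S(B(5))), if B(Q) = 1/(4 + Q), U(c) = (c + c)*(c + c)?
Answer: 1/116 ≈ 0.0086207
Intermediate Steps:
U(c) = 4*c**2 (U(c) = (2*c)*(2*c) = 4*c**2)
1/(U(5) + S(B(5))) = 1/(4*5**2 + 16) = 1/(4*25 + 16) = 1/(100 + 16) = 1/116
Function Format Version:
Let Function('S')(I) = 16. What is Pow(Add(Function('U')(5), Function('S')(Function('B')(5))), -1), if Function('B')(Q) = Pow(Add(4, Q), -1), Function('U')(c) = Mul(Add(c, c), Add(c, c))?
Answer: Rational(1, 116) ≈ 0.0086207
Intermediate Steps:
Function('U')(c) = Mul(4, Pow(c, 2)) (Function('U')(c) = Mul(Mul(2, c), Mul(2, c)) = Mul(4, Pow(c, 2)))
Pow(Add(Function('U')(5), Function('S')(Function('B')(5))), -1) = Pow(Add(Mul(4, Pow(5, 2)), 16), -1) = Pow(Add(Mul(4, 25), 16), -1) = Pow(Add(100, 16), -1) = Pow(116, -1) = Rational(1, 116)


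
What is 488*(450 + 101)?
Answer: 268888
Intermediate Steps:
488*(450 + 101) = 488*551 = 268888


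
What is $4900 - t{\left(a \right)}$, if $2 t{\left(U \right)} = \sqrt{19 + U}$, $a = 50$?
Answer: $4900 - \frac{\sqrt{69}}{2} \approx 4895.8$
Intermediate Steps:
$t{\left(U \right)} = \frac{\sqrt{19 + U}}{2}$
$4900 - t{\left(a \right)} = 4900 - \frac{\sqrt{19 + 50}}{2} = 4900 - \frac{\sqrt{69}}{2}$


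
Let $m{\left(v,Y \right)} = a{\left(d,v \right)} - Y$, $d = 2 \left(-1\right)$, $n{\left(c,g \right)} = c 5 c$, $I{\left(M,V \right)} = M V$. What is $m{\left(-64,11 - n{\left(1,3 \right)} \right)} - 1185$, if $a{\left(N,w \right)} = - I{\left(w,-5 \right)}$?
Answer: $-1511$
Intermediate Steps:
$n{\left(c,g \right)} = 5 c^{2}$ ($n{\left(c,g \right)} = 5 c c = 5 c^{2}$)
$d = -2$
$a{\left(N,w \right)} = 5 w$ ($a{\left(N,w \right)} = - w \left(-5\right) = - \left(-5\right) w = 5 w$)
$m{\left(v,Y \right)} = - Y + 5 v$ ($m{\left(v,Y \right)} = 5 v - Y = - Y + 5 v$)
$m{\left(-64,11 - n{\left(1,3 \right)} \right)} - 1185 = \left(- (11 - 5 \cdot 1^{2}) + 5 \left(-64\right)\right) - 1185 = \left(- (11 - 5 \cdot 1) - 320\right) - 1185 = \left(- (11 - 5) - 320\right) - 1185 = \left(\left(-1\right) 6 - 320\right) - 1185 = \left(-6 - 320\right) - 1185 = -326 - 1185 = -1511$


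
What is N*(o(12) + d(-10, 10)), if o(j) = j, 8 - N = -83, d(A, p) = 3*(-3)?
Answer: 273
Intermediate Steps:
d(A, p) = -9
N = 91 (N = 8 - 1*(-83) = 8 + 83 = 91)
N*(o(12) + d(-10, 10)) = 91*(12 - 9) = 91*3 = 273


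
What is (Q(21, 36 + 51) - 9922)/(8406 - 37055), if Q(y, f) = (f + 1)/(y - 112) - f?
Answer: 910907/2607059 ≈ 0.34940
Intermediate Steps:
Q(y, f) = -f + (1 + f)/(-112 + y) (Q(y, f) = (1 + f)/(-112 + y) - f = -f + (1 + f)/(-112 + y))
(Q(21, 36 + 51) - 9922)/(8406 - 37055) = ((1 + 113*(36 + 51) - 1*(36 + 51)*21)/(-112 + 21) - 9922)/(8406 - 37055) = ((1 + 113*87 - 1*87*21)/(-91) - 9922)/(-28649) = (-(1 + 9831 - 1827)/91 - 9922)*(-1/28649) = (-1/91*8005 - 9922)*(-1/28649) = (-8005/91 - 9922)*(-1/28649) = -910907/91*(-1/28649) = 910907/2607059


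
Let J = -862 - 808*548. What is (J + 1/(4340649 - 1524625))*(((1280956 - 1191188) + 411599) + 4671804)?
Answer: -6462934527401998013/2816024 ≈ -2.2951e+12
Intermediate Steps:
J = -443646 (J = -862 - 442784 = -443646)
(J + 1/(4340649 - 1524625))*(((1280956 - 1191188) + 411599) + 4671804) = (-443646 + 1/(4340649 - 1524625))*(((1280956 - 1191188) + 411599) + 4671804) = (-443646 + 1/2816024)*((89768 + 411599) + 4671804) = (-443646 + 1/2816024)*(501367 + 4671804) = -1249317783503/2816024*5173171 = -6462934527401998013/2816024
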